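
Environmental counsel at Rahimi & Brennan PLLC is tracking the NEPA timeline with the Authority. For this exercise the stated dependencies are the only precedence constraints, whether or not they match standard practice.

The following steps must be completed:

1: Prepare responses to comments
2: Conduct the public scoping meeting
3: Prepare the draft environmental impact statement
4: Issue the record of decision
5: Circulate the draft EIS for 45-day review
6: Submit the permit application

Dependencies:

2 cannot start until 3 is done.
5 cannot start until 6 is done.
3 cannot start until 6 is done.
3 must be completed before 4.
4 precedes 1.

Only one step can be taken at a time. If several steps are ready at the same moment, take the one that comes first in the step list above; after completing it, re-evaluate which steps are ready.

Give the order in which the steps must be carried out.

6 is the only step with nothing outstanding, so it goes first.
Now 3 and 5 have their prerequisites met. 3 is listed earlier, so 3 next.
Now 2, 4 and 5 have their prerequisites met. 2 is listed earlier, so 2 next.
Now 4 and 5 have their prerequisites met. 4 is listed earlier, so 4 next.
1 now also ready, so the ready set is {1, 5}; 1 is listed earlier → 1.
5 is the only step now ready → 5.

6 → 3 → 2 → 4 → 1 → 5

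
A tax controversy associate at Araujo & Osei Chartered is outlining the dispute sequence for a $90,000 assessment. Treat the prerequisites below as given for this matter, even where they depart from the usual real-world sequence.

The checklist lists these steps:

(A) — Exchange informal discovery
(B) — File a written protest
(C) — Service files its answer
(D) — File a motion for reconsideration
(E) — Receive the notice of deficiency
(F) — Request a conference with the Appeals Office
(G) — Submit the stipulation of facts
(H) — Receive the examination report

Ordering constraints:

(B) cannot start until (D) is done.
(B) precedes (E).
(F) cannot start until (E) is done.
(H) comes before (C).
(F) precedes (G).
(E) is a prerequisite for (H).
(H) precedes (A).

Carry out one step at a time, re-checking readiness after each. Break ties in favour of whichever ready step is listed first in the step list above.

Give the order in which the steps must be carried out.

(D) (B) (E) (F) (G) (H) (A) (C)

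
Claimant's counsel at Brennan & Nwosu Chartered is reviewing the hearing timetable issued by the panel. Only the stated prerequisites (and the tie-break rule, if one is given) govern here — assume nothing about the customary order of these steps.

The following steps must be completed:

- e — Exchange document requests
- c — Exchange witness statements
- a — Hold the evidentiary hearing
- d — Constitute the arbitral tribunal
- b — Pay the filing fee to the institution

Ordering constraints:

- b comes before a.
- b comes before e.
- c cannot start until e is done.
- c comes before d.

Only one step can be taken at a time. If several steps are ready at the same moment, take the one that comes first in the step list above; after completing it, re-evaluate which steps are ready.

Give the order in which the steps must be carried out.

b e c a d

b is the only step with nothing outstanding, so it goes first.
e and a are both available; e is listed earlier → e.
c and a are both available; c is listed earlier → c.
d now also ready, so the ready set is {a, d}; a is listed earlier → a.
d needed c, now all done → d.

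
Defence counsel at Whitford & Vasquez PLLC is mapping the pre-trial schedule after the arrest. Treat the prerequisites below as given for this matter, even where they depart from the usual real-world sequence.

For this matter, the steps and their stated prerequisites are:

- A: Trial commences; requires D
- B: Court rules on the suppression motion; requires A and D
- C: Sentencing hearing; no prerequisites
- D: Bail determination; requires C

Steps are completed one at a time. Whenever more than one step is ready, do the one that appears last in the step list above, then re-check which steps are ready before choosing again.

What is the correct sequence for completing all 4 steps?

C D A B

C is the only step with nothing outstanding, so it goes first.
D needed C, now all done → D.
A needed D, now all done → A.
Next only B has its prerequisites met → B.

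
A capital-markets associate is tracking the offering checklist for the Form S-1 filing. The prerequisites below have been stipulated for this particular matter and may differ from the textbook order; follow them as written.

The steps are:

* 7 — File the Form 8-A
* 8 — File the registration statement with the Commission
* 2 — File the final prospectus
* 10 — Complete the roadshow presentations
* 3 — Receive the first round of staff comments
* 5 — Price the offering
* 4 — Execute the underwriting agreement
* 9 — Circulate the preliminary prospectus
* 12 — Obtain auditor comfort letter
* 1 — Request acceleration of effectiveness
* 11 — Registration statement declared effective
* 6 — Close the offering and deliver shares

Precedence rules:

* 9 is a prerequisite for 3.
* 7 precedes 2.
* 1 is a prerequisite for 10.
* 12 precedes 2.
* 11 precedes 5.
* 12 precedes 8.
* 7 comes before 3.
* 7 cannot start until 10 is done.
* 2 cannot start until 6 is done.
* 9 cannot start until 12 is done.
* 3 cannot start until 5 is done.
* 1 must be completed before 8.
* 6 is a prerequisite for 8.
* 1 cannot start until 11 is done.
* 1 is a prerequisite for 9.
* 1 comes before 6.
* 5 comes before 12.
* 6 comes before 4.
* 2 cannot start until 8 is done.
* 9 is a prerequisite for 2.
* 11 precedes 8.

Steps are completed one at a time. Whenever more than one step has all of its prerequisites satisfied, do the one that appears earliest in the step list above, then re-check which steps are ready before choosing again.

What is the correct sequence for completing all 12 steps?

11, 5, 12, 1, 10, 7, 9, 3, 6, 8, 2, 4

11 has no prerequisites → 11 first.
5 and 1 are both available; 5 is listed earlier → 5.
12 now also ready, so the ready set is {12, 1}; 12 is listed earlier → 12.
Next only 1 has its prerequisites met → 1.
Ready: 10, 9 and 6. 10 is listed earlier → 10.
7 now also ready, so the ready set is {7, 9, 6}; 7 is listed earlier → 7.
Ready: 9 and 6. 9 is listed earlier → 9.
Now 3 and 6 have their prerequisites met. 3 is listed earlier, so 3 next.
That leaves 6 as the only ready step → 6.
8 and 4 are both available; 8 is listed earlier → 8.
Ready: 2 and 4. 2 is listed earlier → 2.
That leaves 4 as the only ready step → 4.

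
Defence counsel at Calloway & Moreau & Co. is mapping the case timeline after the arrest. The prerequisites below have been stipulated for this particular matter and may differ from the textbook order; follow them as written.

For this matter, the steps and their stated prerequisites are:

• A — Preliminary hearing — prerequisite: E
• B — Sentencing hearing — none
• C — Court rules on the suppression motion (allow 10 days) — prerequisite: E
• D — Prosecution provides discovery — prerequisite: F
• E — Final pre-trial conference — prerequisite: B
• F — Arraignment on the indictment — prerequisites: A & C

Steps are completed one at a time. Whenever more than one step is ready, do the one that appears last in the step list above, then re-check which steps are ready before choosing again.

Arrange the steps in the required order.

B, E, C, A, F, D

B has no prerequisites → B first.
That leaves E as the only ready step → E.
Ready: C and A. C is listed later → C.
That leaves A as the only ready step → A.
F is the only step now ready → F.
Next only D has its prerequisites met → D.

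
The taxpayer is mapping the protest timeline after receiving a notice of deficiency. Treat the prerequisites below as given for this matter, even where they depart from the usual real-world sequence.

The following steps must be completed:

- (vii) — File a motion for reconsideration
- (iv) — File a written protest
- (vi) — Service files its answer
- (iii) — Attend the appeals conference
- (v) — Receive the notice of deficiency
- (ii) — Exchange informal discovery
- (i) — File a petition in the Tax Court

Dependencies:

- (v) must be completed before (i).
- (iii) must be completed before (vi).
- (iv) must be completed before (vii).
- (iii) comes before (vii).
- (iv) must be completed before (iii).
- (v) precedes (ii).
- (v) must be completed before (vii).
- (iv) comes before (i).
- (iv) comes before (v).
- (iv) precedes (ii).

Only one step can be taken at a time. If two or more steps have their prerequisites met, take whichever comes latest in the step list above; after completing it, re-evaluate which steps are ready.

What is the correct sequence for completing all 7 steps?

(iv) has no prerequisites → (iv) first.
Ready: (v) and (iii). (v) is listed later → (v).
(i), (ii) and (iii) are all available; (i) is listed later → (i).
(ii) and (iii) are both available; (ii) is listed later → (ii).
That leaves (iii) as the only ready step → (iii).
(vi) and (vii) are both available; (vi) is listed later → (vi).
(vii) is the only step now ready → (vii).

(iv) (v) (i) (ii) (iii) (vi) (vii)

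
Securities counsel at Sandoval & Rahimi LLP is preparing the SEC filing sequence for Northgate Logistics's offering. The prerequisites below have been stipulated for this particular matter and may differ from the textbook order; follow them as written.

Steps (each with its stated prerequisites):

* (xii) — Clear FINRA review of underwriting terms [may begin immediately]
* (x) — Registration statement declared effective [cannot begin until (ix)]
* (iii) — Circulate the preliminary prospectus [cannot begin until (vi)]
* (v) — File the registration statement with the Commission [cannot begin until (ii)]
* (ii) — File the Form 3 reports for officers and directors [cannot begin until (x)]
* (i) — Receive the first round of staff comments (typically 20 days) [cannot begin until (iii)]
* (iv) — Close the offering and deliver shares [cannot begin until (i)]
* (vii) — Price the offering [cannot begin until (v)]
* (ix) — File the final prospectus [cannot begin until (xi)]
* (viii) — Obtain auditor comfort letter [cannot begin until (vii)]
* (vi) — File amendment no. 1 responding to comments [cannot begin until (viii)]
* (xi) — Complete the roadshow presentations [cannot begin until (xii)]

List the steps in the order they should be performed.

Only (xii) has no prerequisites, so it is first.
(xi) needed (xii), now all done → (xi).
That leaves (ix) as the only ready step → (ix).
Next only (x) has its prerequisites met → (x).
That leaves (ii) as the only ready step → (ii).
Next only (v) has its prerequisites met → (v).
That leaves (vii) as the only ready step → (vii).
(viii) needed (vii), now all done → (viii).
(vi) needed (viii), now all done → (vi).
(iii) needed (vi), now all done → (iii).
(i) needed (iii), now all done → (i).
(iv) needed (i), now all done → (iv).

(xii) → (xi) → (ix) → (x) → (ii) → (v) → (vii) → (viii) → (vi) → (iii) → (i) → (iv)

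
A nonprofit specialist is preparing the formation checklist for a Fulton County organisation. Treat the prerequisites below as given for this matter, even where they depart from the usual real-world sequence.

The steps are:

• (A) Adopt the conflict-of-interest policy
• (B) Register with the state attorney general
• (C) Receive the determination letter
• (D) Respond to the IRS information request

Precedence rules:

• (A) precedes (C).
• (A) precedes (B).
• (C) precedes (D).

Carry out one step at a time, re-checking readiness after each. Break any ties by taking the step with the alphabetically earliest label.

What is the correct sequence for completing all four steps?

Only (A) has no prerequisites, so it is first.
Now (B) and (C) have their prerequisites met. (B) has the earlier label, so (B) next.
Next only (C) has its prerequisites met → (C).
That leaves (D) as the only ready step → (D).

(A), (B), (C), (D)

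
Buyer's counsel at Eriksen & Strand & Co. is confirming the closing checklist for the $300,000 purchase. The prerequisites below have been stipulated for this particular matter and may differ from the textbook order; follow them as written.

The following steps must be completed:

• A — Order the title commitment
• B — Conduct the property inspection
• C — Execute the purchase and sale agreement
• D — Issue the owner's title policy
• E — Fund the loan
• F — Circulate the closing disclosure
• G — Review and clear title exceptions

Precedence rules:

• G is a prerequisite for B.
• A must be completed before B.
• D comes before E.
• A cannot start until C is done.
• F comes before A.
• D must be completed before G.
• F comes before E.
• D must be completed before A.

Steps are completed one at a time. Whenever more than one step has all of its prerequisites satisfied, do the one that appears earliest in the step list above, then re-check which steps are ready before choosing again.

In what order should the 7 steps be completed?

C, D, F, A, E, G, B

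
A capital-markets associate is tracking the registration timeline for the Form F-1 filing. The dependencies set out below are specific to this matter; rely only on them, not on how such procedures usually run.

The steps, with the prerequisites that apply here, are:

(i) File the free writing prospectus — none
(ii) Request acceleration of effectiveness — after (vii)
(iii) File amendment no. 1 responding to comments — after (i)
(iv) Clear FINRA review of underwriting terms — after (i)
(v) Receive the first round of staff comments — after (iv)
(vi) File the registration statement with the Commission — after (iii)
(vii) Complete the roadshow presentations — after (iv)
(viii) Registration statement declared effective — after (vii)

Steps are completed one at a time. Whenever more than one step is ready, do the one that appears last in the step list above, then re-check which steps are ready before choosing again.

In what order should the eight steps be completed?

(i) has no prerequisites → (i) first.
Ready: (iv) and (iii). (iv) is listed later → (iv).
(vii) and (v) now also ready, so the ready set is {(vii), (v), (iii)}; (vii) is listed later → (vii).
(viii) and (ii) now also ready, so the ready set is {(viii), (v), (iii), (ii)}; (viii) is listed later → (viii).
Ready: (v), (iii) and (ii). (v) is listed later → (v).
Now (iii) and (ii) have their prerequisites met. (iii) is listed later, so (iii) next.
Now (vi) and (ii) have their prerequisites met. (vi) is listed later, so (vi) next.
(ii) is the only step now ready → (ii).

(i), (iv), (vii), (viii), (v), (iii), (vi), (ii)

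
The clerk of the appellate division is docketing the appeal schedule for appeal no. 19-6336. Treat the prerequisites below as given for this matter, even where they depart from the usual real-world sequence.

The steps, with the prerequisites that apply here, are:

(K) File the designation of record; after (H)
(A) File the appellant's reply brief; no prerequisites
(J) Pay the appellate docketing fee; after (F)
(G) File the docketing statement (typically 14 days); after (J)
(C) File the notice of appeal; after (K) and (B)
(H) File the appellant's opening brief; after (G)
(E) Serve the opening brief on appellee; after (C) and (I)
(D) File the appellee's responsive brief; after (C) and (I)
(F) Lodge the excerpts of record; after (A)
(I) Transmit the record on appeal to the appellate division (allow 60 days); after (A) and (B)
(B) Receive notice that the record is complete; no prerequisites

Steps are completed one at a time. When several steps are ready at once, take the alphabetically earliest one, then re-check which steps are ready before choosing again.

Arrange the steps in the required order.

Nothing is required for (A) and (B). (A) has the earlier label → (A) first.
Ready: (B) and (F). (B) has the earlier label → (B).
Now (F) and (I) have their prerequisites met. (F) has the earlier label, so (F) next.
(I) and (J) are both available; (I) has the earlier label → (I).
Next only (J) has its prerequisites met → (J).
(G) needed (J), now all done → (G).
(H) needed (G), now all done → (H).
(K) is the only step now ready → (K).
(C) needed (B) and (K), now all done → (C).
Ready: (D) and (E). (D) has the earlier label → (D).
(E) needed (C) and (I), now all done → (E).

(A), (B), (F), (I), (J), (G), (H), (K), (C), (D), (E)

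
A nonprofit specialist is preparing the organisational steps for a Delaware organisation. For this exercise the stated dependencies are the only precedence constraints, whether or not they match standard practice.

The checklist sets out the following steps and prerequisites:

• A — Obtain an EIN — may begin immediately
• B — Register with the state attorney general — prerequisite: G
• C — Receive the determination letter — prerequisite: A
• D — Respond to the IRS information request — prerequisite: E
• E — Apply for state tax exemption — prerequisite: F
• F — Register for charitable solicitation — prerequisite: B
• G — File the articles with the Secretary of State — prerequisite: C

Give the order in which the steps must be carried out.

A, C, G, B, F, E, D

A is the only step with nothing outstanding, so it goes first.
Next only C has its prerequisites met → C.
G needed C, now all done → G.
B is the only step now ready → B.
F needed B, now all done → F.
Next only E has its prerequisites met → E.
D needed E, now all done → D.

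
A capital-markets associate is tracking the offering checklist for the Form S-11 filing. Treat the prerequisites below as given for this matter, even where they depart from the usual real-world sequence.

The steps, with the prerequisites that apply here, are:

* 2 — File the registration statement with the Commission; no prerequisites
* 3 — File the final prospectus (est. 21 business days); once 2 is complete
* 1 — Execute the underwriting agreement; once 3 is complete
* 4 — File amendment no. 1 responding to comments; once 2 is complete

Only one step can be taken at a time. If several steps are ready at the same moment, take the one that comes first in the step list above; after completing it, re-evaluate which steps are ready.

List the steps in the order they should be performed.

2, 3, 1, 4

2 has no prerequisites → 2 first.
3 and 4 are both available; 3 is listed earlier → 3.
1 now also ready, so the ready set is {1, 4}; 1 is listed earlier → 1.
4 needed 2, now all done → 4.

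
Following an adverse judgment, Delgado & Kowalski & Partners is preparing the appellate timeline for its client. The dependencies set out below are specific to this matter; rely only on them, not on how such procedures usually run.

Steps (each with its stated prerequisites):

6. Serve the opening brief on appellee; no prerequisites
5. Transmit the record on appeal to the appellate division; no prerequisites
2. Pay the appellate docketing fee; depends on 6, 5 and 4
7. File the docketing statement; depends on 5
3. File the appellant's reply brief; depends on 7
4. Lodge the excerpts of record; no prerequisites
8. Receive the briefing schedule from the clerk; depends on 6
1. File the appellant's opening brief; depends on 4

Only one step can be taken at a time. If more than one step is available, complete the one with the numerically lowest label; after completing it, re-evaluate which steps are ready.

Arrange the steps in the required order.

4, 5 and 6 have no prerequisites; 4 has the earlier label, so 4 is first.
Now 1, 5 and 6 have their prerequisites met. 1 has the earlier label, so 1 next.
5 and 6 are both available; 5 has the earlier label → 5.
7 now also ready, so the ready set is {6, 7}; 6 has the earlier label → 6.
Ready: 2, 7 and 8. 2 has the earlier label → 2.
Ready: 7 and 8. 7 has the earlier label → 7.
3 now also ready, so the ready set is {3, 8}; 3 has the earlier label → 3.
That leaves 8 as the only ready step → 8.

4, 1, 5, 6, 2, 7, 3, 8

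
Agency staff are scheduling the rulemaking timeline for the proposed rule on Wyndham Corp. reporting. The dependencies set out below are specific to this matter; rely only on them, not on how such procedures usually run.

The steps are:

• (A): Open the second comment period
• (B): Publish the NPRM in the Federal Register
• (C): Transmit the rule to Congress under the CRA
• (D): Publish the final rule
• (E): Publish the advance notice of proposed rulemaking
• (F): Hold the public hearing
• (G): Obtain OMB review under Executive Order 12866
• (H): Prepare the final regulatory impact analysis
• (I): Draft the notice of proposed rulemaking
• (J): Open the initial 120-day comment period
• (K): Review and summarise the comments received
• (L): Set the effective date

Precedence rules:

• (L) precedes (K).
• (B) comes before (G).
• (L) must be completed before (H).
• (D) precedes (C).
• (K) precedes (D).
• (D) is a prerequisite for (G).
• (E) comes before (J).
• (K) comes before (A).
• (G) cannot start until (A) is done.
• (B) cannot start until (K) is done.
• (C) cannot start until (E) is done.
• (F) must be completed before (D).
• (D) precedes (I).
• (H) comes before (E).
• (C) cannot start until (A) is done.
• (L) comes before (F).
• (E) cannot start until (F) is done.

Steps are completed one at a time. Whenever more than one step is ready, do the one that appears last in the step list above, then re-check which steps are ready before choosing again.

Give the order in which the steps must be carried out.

(L) is the only step with nothing outstanding, so it goes first.
Ready: (K), (H) and (F). (K) is listed later → (K).
Now (H), (F), (B) and (A) have their prerequisites met. (H) is listed later, so (H) next.
(F), (B) and (A) are all available; (F) is listed later → (F).
Ready: (E), (D), (B) and (A). (E) is listed later → (E).
(J), (D), (B) and (A) are all available; (J) is listed later → (J).
Now (D), (B) and (A) have their prerequisites met. (D) is listed later, so (D) next.
(I), (B) and (A) are all available; (I) is listed later → (I).
Ready: (B) and (A). (B) is listed later → (B).
Next only (A) has its prerequisites met → (A).
Now (G) and (C) have their prerequisites met. (G) is listed later, so (G) next.
Next only (C) has its prerequisites met → (C).

(L), (K), (H), (F), (E), (J), (D), (I), (B), (A), (G), (C)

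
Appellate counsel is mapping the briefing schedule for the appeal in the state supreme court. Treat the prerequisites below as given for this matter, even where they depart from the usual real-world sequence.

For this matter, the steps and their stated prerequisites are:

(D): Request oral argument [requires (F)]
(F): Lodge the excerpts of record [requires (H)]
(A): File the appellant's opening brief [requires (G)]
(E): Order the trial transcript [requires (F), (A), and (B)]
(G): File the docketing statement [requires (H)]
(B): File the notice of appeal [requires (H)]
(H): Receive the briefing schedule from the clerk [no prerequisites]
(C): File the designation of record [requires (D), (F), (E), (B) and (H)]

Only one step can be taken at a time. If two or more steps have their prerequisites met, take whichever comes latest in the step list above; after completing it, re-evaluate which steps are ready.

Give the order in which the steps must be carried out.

(H) → (B) → (G) → (A) → (F) → (E) → (D) → (C)

Only (H) has no prerequisites, so it is first.
(B), (G) and (F) are all available; (B) is listed later → (B).
(G) and (F) are both available; (G) is listed later → (G).
(A) and (F) are both available; (A) is listed later → (A).
Next only (F) has its prerequisites met → (F).
Now (E) and (D) have their prerequisites met. (E) is listed later, so (E) next.
(D) needed (F), now all done → (D).
(C) needed (H), (B), (E), (F) and (D), now all done → (C).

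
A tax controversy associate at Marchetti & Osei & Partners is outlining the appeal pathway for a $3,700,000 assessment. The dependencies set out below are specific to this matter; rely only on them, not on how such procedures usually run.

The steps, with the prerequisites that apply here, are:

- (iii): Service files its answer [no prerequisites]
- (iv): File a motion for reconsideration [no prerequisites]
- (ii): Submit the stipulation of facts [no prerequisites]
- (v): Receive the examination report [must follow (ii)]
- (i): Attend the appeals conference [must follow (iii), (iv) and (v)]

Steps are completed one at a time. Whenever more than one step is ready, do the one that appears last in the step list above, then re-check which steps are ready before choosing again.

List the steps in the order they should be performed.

(ii), (iv) and (iii) have no prerequisites; (ii) is listed later, so (ii) is first.
(v) now also ready, so the ready set is {(v), (iv), (iii)}; (v) is listed later → (v).
Ready: (iv) and (iii). (iv) is listed later → (iv).
That leaves (iii) as the only ready step → (iii).
(i) needed (v), (iv) and (iii), now all done → (i).

(ii) (v) (iv) (iii) (i)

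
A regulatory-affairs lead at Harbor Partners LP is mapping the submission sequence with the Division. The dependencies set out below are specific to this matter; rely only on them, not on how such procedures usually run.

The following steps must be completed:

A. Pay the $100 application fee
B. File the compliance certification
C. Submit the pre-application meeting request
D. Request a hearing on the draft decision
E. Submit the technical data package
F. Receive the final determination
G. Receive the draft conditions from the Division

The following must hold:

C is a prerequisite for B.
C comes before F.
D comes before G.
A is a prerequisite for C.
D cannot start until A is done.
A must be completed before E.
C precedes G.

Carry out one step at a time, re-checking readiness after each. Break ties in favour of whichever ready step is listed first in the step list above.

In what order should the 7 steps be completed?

A is the only step with nothing outstanding, so it goes first.
Ready: C, D and E. C is listed earlier → C.
B and F now also ready, so the ready set is {B, D, E, F}; B is listed earlier → B.
Now D, E and F have their prerequisites met. D is listed earlier, so D next.
G now also ready, so the ready set is {E, F, G}; E is listed earlier → E.
F and G are both available; F is listed earlier → F.
Next only G has its prerequisites met → G.

A, C, B, D, E, F, G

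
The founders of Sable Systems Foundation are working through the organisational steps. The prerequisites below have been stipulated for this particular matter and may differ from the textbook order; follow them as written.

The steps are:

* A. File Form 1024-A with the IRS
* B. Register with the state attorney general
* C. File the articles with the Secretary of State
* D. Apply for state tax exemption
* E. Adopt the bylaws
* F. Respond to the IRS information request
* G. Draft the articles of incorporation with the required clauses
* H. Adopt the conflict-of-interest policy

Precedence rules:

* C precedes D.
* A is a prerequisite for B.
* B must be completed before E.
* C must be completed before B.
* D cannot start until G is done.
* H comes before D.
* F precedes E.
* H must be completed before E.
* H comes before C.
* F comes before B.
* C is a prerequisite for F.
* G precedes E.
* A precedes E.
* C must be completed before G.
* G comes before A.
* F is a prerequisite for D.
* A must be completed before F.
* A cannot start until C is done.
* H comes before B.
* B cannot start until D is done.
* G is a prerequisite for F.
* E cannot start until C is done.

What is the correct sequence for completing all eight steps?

H C G A F D B E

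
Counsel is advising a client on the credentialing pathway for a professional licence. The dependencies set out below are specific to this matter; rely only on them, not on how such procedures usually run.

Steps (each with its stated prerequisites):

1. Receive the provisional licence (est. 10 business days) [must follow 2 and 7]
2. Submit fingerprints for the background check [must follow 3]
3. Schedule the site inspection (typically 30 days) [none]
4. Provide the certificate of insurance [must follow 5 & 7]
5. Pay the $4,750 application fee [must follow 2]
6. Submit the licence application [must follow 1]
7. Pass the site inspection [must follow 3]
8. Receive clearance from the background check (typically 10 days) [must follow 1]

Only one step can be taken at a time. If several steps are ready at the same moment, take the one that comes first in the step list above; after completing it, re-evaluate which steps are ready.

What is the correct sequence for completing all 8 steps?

3 2 5 7 1 4 6 8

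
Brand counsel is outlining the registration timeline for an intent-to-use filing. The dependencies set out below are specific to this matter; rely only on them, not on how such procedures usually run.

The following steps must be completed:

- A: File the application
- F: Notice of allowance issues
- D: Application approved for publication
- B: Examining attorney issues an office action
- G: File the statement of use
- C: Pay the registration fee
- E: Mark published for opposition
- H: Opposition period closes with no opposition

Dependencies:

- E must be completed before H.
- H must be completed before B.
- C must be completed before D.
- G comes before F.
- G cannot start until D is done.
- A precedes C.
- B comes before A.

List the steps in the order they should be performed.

Only E has no prerequisites, so it is first.
That leaves H as the only ready step → H.
B is the only step now ready → B.
Next only A has its prerequisites met → A.
C needed A, now all done → C.
D needed C, now all done → D.
G needed D, now all done → G.
That leaves F as the only ready step → F.

E, H, B, A, C, D, G, F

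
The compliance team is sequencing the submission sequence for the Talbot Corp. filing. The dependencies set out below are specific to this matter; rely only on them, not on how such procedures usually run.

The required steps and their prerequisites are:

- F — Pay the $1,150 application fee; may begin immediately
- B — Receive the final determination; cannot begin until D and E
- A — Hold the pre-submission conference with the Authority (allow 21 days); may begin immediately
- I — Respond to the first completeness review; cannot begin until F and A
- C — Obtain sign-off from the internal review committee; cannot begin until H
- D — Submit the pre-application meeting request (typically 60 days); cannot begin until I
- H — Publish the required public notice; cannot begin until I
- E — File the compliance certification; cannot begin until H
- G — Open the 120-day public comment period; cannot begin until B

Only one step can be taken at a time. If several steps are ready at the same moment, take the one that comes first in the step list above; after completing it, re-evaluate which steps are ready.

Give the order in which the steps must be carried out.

F and A have no prerequisites; F is listed earlier, so F is first.
Next only A has its prerequisites met → A.
I needed F and A, now all done → I.
D and H are both available; D is listed earlier → D.
H needed I, now all done → H.
C and E are both available; C is listed earlier → C.
Next only E has its prerequisites met → E.
Next only B has its prerequisites met → B.
G needed B, now all done → G.

F, A, I, D, H, C, E, B, G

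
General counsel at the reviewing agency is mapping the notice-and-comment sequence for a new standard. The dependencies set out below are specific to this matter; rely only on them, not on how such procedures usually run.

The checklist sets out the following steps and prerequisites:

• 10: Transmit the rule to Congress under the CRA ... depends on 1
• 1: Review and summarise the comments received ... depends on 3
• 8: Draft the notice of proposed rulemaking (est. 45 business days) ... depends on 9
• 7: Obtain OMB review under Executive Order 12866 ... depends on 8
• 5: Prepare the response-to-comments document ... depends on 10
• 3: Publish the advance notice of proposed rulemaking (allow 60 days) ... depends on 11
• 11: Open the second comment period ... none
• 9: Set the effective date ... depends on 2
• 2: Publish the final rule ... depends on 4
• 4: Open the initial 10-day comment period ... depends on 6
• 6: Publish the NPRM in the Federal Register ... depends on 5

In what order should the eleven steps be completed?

11 is the only step with nothing outstanding, so it goes first.
Next only 3 has its prerequisites met → 3.
Next only 1 has its prerequisites met → 1.
That leaves 10 as the only ready step → 10.
5 needed 10, now all done → 5.
6 is the only step now ready → 6.
Next only 4 has its prerequisites met → 4.
2 needed 4, now all done → 2.
Next only 9 has its prerequisites met → 9.
Next only 8 has its prerequisites met → 8.
That leaves 7 as the only ready step → 7.

11, 3, 1, 10, 5, 6, 4, 2, 9, 8, 7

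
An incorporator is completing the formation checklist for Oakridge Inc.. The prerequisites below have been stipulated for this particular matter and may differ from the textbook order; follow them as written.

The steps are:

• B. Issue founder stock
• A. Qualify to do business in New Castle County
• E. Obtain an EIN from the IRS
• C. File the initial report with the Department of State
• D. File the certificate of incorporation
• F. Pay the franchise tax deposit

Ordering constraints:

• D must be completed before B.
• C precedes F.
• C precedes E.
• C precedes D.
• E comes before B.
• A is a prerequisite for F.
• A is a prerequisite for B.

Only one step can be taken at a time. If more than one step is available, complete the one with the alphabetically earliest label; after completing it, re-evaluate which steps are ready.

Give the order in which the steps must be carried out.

A, C, D, E, B, F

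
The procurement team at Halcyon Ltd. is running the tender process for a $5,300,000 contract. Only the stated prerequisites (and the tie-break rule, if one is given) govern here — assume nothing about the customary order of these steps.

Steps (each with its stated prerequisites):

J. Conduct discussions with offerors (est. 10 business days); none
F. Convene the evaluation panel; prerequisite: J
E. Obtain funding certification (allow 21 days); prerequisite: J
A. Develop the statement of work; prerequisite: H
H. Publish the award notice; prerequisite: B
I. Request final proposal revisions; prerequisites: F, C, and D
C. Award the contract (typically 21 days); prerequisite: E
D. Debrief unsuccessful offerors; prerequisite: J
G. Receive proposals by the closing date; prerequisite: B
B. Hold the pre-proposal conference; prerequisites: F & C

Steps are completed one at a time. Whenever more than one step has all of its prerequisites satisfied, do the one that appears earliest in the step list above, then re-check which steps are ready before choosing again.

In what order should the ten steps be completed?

J → F → E → C → D → I → B → H → A → G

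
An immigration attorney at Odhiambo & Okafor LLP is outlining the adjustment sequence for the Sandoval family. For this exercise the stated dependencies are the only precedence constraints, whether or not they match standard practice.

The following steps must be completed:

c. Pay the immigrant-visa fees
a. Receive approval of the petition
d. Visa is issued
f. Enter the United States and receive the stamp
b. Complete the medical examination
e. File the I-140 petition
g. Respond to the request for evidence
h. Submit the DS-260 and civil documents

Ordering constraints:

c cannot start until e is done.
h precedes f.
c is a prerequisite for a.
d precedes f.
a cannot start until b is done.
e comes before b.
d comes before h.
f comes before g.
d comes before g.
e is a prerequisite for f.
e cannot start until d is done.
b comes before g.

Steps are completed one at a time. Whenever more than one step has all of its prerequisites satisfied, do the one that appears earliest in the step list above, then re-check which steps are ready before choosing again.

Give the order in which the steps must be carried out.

d, e, c, b, a, h, f, g

d has no prerequisites → d first.
Now e and h have their prerequisites met. e is listed earlier, so e next.
c and b now also ready, so the ready set is {c, b, h}; c is listed earlier → c.
Ready: b and h. b is listed earlier → b.
a and h are both available; a is listed earlier → a.
That leaves h as the only ready step → h.
f is the only step now ready → f.
Next only g has its prerequisites met → g.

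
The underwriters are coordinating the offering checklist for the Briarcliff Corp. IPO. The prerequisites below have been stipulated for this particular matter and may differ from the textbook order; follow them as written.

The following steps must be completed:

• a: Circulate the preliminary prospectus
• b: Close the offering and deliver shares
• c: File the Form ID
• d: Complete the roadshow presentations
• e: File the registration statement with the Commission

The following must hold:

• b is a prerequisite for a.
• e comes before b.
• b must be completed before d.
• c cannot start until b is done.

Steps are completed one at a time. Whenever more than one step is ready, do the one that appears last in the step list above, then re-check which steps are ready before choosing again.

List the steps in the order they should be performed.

e has no prerequisites → e first.
b needed e, now all done → b.
d, c and a are all available; d is listed later → d.
c and a are both available; c is listed later → c.
a needed b, now all done → a.

e, b, d, c, a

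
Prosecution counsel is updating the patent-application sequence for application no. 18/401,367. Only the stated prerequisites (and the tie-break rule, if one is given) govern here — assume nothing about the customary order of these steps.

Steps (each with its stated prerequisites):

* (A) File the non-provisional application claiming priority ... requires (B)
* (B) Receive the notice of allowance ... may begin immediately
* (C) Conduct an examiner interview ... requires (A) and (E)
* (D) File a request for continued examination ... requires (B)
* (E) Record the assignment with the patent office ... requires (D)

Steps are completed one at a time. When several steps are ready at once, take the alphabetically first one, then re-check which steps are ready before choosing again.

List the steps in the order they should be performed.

(B), (A), (D), (E), (C)

(B) has no prerequisites → (B) first.
(A) and (D) are both available; (A) has the earlier label → (A).
(D) needed (B), now all done → (D).
(E) is the only step now ready → (E).
(C) is the only step now ready → (C).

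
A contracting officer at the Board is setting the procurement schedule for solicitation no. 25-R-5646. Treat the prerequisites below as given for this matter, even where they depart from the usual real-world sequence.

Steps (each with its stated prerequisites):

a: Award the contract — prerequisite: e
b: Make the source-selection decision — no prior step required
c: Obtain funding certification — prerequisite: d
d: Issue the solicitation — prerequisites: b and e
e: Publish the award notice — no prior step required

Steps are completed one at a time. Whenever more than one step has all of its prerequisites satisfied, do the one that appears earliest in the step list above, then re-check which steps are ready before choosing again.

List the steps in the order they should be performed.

b, e, a, d, c

b and e have no prerequisites; b is listed earlier, so b is first.
e is the only step now ready → e.
Now a and d have their prerequisites met. a is listed earlier, so a next.
d is the only step now ready → d.
Next only c has its prerequisites met → c.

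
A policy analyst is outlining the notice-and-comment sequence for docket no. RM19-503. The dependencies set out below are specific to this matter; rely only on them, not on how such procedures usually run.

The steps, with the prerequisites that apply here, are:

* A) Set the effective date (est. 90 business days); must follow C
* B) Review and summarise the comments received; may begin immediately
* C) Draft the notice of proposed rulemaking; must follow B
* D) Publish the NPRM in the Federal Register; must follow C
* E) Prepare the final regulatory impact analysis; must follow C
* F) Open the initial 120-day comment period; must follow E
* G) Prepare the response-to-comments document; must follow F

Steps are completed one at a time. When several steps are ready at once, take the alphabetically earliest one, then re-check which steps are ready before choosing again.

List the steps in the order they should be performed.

B → C → A → D → E → F → G

B has no prerequisites → B first.
C is the only step now ready → C.
Now A, D and E have their prerequisites met. A has the earlier label, so A next.
Now D and E have their prerequisites met. D has the earlier label, so D next.
E needed C, now all done → E.
Next only F has its prerequisites met → F.
G needed F, now all done → G.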